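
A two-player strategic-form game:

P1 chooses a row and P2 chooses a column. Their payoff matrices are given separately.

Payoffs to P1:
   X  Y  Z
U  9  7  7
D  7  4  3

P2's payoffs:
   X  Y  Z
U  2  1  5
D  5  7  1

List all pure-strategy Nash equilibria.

(U, X): P2 can switch to Z (2 → 5). Not NE.
(U, Y): P2 can switch to X (1 → 2). Not NE.
(U, Z): P1 gets 7, best alternative 3; P2 gets 5, best alternative 2. No profitable deviation — NE.
(D, X): P1 can switch to U (7 → 9). Not NE.
(D, Y): P1 can switch to U (4 → 7). Not NE.
(D, Z): P1 can switch to U (3 → 7). Not NE.

Pure NE: (U, Z)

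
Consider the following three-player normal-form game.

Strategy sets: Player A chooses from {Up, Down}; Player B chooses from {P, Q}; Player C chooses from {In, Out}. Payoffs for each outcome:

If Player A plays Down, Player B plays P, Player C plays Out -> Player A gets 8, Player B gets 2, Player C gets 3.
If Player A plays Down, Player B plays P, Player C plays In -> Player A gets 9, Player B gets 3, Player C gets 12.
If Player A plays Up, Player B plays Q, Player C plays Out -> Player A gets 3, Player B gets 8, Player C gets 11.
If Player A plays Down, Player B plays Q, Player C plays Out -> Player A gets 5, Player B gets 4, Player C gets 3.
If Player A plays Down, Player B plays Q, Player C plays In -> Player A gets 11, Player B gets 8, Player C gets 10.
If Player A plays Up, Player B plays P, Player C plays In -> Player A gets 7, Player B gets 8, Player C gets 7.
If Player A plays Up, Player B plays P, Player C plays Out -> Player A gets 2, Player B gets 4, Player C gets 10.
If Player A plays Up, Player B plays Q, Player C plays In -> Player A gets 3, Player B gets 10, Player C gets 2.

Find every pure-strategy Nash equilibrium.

Mark each player's best response to every combination of opponents' strategies; a profile where every player is best-responding is a pure Nash equilibrium.
Player A against (P, In): payoffs 7, 9 → best response Down.
Player A against (P, Out): payoffs 2, 8 → best response Down.
Player A against (Q, In): payoffs 3, 11 → best response Down.
Player A against (Q, Out): payoffs 3, 5 → best response Down.
Player B against (Up, In): payoffs 8, 10 → best response Q.
Player B against (Up, Out): payoffs 4, 8 → best response Q.
Player B against (Down, In): payoffs 3, 8 → best response Q.
Player B against (Down, Out): payoffs 2, 4 → best response Q.
Player C against (Up, P): payoffs 7, 10 → best response Out.
Player C against (Up, Q): payoffs 2, 11 → best response Out.
Player C against (Down, P): payoffs 12, 3 → best response In.
Player C against (Down, Q): payoffs 10, 3 → best response In.
Mutual best responses: (Down, Q, In).

Pure NE: (Down, Q, In)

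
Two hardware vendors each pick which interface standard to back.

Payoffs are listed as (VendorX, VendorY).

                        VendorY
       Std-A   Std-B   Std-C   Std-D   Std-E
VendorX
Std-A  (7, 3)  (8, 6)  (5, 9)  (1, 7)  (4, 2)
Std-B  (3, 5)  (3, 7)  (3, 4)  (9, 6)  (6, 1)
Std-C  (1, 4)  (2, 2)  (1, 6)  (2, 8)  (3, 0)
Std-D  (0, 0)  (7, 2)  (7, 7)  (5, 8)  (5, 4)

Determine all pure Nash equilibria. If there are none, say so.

This game has no pure Nash equilibrium.

VendorX against Std-A: payoffs 7, 3, 1, 0 → best response Std-A.
VendorX against Std-B: payoffs 8, 3, 2, 7 → best response Std-A.
VendorX against Std-C: payoffs 5, 3, 1, 7 → best response Std-D.
VendorX against Std-D: payoffs 1, 9, 2, 5 → best response Std-B.
VendorX against Std-E: payoffs 4, 6, 3, 5 → best response Std-B.
VendorY against Std-A: payoffs 3, 6, 9, 7, 2 → best response Std-C.
VendorY against Std-B: payoffs 5, 7, 4, 6, 1 → best response Std-B.
VendorY against Std-C: payoffs 4, 2, 6, 8, 0 → best response Std-D.
VendorY against Std-D: payoffs 0, 2, 7, 8, 4 → best response Std-D.
No profile is a mutual best response for all players.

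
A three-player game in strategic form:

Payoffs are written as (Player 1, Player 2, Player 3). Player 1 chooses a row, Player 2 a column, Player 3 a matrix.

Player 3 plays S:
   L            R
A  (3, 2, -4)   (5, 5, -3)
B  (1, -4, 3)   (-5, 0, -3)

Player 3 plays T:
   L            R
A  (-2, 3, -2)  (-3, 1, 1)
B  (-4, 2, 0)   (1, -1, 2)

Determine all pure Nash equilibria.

(A, L, T)

Mark each player's best response to every combination of opponents' strategies; a profile where every player is best-responding is a pure Nash equilibrium.
Player 1 against (L, S): payoffs 3, 1 → best response A.
Player 1 against (L, T): payoffs -2, -4 → best response A.
Player 1 against (R, S): payoffs 5, -5 → best response A.
Player 1 against (R, T): payoffs -3, 1 → best response B.
Player 2 against (A, S): payoffs 2, 5 → best response R.
Player 2 against (A, T): payoffs 3, 1 → best response L.
Player 2 against (B, S): payoffs -4, 0 → best response R.
Player 2 against (B, T): payoffs 2, -1 → best response L.
Player 3 against (A, L): payoffs -4, -2 → best response T.
Player 3 against (A, R): payoffs -3, 1 → best response T.
Player 3 against (B, L): payoffs 3, 0 → best response S.
Player 3 against (B, R): payoffs -3, 2 → best response T.
Mutual best responses: (A, L, T).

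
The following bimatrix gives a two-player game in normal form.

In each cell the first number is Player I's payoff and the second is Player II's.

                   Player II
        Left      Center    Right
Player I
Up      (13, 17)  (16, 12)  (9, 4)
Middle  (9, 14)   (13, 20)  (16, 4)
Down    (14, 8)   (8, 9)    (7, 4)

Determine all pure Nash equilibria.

There is no pure-strategy Nash equilibrium.

Player I against Left: payoffs 13, 9, 14 → best response Down.
Player I against Center: payoffs 16, 13, 8 → best response Up.
Player I against Right: payoffs 9, 16, 7 → best response Middle.
Player II against Up: payoffs 17, 12, 4 → best response Left.
Player II against Middle: payoffs 14, 20, 4 → best response Center.
Player II against Down: payoffs 8, 9, 4 → best response Center.
No profile is a mutual best response for all players.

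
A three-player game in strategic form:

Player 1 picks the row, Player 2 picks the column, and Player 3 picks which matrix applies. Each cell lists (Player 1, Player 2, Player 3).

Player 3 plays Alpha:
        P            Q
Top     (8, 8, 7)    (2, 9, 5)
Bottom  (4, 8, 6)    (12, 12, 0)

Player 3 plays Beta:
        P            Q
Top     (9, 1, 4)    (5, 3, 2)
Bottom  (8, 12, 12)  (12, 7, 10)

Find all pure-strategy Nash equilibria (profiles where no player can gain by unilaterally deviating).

Check each profile: it is a Nash equilibrium iff no player can strictly gain by switching unilaterally.
(Top, P, Alpha): Player 2 can switch to Q (8 → 9). Not NE.
(Top, P, Beta): Player 2 can switch to Q (1 → 3). Not NE.
(Top, Q, Alpha): Player 1 can switch to Bottom (2 → 12). Not NE.
(Top, Q, Beta): Player 1 can switch to Bottom (5 → 12). Not NE.
(Bottom, P, Alpha): Player 1 can switch to Top (4 → 8). Not NE.
(Bottom, P, Beta): Player 1 can switch to Top (8 → 9). Not NE.
(Bottom, Q, Alpha): Player 3 can switch to Beta (0 → 10). Not NE.
(Bottom, Q, Beta): Player 2 can switch to P (7 → 12). Not NE.

There is no pure-strategy Nash equilibrium.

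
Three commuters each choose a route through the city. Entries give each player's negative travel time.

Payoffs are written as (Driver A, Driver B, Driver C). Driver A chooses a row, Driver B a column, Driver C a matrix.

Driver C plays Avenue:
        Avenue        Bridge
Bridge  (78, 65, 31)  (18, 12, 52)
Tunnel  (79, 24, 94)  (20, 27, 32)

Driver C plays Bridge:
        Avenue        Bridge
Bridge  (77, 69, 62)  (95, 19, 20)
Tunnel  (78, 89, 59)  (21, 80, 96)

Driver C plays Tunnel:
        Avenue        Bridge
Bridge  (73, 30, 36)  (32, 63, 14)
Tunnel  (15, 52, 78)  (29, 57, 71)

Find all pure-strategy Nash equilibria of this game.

(Bridge, Avenue, Avenue): Driver A can switch to Tunnel (78 → 79). Not NE.
(Bridge, Avenue, Bridge): Driver A can switch to Tunnel (77 → 78). Not NE.
(Bridge, Avenue, Tunnel): Driver B can switch to Bridge (30 → 63). Not NE.
(Bridge, Bridge, Avenue): Driver A can switch to Tunnel (18 → 20). Not NE.
(Bridge, Bridge, Bridge): Driver B can switch to Avenue (19 → 69). Not NE.
(Bridge, Bridge, Tunnel): Driver C can switch to Avenue (14 → 52). Not NE.
(Tunnel, Avenue, Avenue): Driver B can switch to Bridge (24 → 27). Not NE.
(Tunnel, Avenue, Bridge): Driver C can switch to Avenue (59 → 94). Not NE.
(The remaining 4 profiles each have a profitable deviation by the same check.)

There is no pure-strategy Nash equilibrium.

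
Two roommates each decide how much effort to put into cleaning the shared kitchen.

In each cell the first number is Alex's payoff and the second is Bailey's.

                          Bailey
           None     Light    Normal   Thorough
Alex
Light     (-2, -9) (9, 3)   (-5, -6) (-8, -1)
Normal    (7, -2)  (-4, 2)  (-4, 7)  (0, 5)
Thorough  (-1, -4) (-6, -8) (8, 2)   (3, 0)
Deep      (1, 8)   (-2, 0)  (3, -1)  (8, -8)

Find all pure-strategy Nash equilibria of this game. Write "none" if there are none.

Pure-strategy Nash equilibria: (Light, Light), (Thorough, Normal)

(Light, None): Alex can switch to Normal (-2 → 7). Not NE.
(Light, Light): Alex gets 9, best alternative -2; Bailey gets 3, best alternative -1. No profitable deviation — NE.
(Light, Normal): Alex can switch to Normal (-5 → -4). Not NE.
(Light, Thorough): Alex can switch to Normal (-8 → 0). Not NE.
(Normal, None): Bailey can switch to Light (-2 → 2). Not NE.
(Normal, Light): Alex can switch to Light (-4 → 9). Not NE.
(Normal, Normal): Alex can switch to Thorough (-4 → 8). Not NE.
(Thorough, Normal): Alex gets 8, best alternative 3; Bailey gets 2, best alternative 0. No profitable deviation — NE.
(The remaining 8 profiles each have a profitable deviation by the same check.)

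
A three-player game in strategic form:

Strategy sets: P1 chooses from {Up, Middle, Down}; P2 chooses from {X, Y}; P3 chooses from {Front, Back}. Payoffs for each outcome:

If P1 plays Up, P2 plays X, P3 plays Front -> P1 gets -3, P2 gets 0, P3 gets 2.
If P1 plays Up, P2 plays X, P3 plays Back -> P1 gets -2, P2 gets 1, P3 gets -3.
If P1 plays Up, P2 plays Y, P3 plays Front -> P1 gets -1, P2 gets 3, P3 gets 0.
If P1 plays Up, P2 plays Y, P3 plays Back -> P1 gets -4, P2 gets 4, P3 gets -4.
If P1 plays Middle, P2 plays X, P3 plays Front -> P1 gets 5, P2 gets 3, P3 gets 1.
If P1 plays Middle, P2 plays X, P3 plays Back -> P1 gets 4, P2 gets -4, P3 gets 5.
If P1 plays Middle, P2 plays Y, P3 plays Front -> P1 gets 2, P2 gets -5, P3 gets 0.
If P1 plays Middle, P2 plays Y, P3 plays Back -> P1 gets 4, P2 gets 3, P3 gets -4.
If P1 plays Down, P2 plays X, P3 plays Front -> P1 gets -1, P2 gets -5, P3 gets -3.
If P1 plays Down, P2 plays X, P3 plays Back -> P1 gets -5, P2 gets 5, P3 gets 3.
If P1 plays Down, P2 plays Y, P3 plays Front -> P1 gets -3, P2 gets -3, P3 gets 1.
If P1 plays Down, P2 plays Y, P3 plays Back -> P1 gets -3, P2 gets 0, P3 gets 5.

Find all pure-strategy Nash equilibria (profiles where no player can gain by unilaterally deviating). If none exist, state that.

This game has no pure Nash equilibrium.

(Up, X, Front): P1 can switch to Middle (-3 → 5). Not NE.
(Up, X, Back): P1 can switch to Middle (-2 → 4). Not NE.
(Up, Y, Front): P1 can switch to Middle (-1 → 2). Not NE.
(Up, Y, Back): P1 can switch to Middle (-4 → 4). Not NE.
(Middle, X, Front): P3 can switch to Back (1 → 5). Not NE.
(Middle, X, Back): P2 can switch to Y (-4 → 3). Not NE.
(Middle, Y, Front): P2 can switch to X (-5 → 3). Not NE.
(Middle, Y, Back): P3 can switch to Front (-4 → 0). Not NE.
(Down, X, Front): P1 can switch to Middle (-1 → 5). Not NE.
(Down, X, Back): P1 can switch to Up (-5 → -2). Not NE.
(The remaining 2 profiles each have a profitable deviation by the same check.)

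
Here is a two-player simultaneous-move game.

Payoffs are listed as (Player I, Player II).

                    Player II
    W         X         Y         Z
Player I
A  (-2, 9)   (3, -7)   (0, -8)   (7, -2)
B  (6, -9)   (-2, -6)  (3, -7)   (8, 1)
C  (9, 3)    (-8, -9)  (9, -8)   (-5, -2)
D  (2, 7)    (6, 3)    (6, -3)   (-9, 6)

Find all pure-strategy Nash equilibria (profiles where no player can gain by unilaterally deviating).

Player I against W: payoffs -2, 6, 9, 2 → best response C.
Player I against X: payoffs 3, -2, -8, 6 → best response D.
Player I against Y: payoffs 0, 3, 9, 6 → best response C.
Player I against Z: payoffs 7, 8, -5, -9 → best response B.
Player II against A: payoffs 9, -7, -8, -2 → best response W.
Player II against B: payoffs -9, -6, -7, 1 → best response Z.
Player II against C: payoffs 3, -9, -8, -2 → best response W.
Player II against D: payoffs 7, 3, -3, 6 → best response W.
Mutual best responses: (B, Z); (C, W).

The pure Nash equilibria are (B, Z); (C, W).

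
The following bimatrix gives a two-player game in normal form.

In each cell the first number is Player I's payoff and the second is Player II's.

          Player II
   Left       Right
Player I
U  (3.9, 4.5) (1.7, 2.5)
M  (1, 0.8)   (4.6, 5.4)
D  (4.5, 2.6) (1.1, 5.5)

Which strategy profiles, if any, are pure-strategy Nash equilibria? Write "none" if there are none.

The unique pure-strategy Nash equilibrium is (M, Right).

(U, Left): Player I can switch to D (3.9 → 4.5). Not NE.
(U, Right): Player I can switch to M (1.7 → 4.6). Not NE.
(M, Left): Player I can switch to U (1 → 3.9). Not NE.
(M, Right): Player I gets 4.6, best alternative 1.7; Player II gets 5.4, best alternative 0.8. No profitable deviation — NE.
(D, Left): Player II can switch to Right (2.6 → 5.5). Not NE.
(D, Right): Player I can switch to U (1.1 → 1.7). Not NE.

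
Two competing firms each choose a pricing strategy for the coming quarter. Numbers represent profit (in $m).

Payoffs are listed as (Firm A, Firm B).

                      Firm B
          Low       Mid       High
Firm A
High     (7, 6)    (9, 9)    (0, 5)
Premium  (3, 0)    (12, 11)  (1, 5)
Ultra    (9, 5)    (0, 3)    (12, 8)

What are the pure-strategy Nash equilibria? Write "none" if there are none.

For each player, find the best response to each opponent profile; mutual best responses are the pure NE.
Firm A against Low: payoffs 7, 3, 9 → best response Ultra.
Firm A against Mid: payoffs 9, 12, 0 → best response Premium.
Firm A against High: payoffs 0, 1, 12 → best response Ultra.
Firm B against High: payoffs 6, 9, 5 → best response Mid.
Firm B against Premium: payoffs 0, 11, 5 → best response Mid.
Firm B against Ultra: payoffs 5, 3, 8 → best response High.
Mutual best responses: (Premium, Mid); (Ultra, High).

Pure-strategy Nash equilibria: (Premium, Mid); (Ultra, High)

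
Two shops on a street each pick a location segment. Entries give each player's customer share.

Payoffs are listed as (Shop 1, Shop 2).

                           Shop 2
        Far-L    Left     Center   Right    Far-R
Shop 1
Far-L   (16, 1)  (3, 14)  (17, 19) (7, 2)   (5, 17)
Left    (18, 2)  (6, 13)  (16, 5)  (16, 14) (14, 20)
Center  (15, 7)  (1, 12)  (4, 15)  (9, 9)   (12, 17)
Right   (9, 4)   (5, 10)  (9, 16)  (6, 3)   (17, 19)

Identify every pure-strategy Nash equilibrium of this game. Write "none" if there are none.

(Far-L, Far-L): Shop 1 can switch to Left (16 → 18). Not NE.
(Far-L, Left): Shop 1 can switch to Left (3 → 6). Not NE.
(Far-L, Center): Shop 1 gets 17, best alternative 16; Shop 2 gets 19, best alternative 17. No profitable deviation — NE.
(Far-L, Right): Shop 1 can switch to Left (7 → 16). Not NE.
(Far-L, Far-R): Shop 1 can switch to Left (5 → 14). Not NE.
(Left, Far-L): Shop 2 can switch to Left (2 → 13). Not NE.
(Left, Left): Shop 2 can switch to Right (13 → 14). Not NE.
(Left, Center): Shop 1 can switch to Far-L (16 → 17). Not NE.
(Left, Right): Shop 2 can switch to Far-R (14 → 20). Not NE.
(Left, Far-R): Shop 1 can switch to Right (14 → 17). Not NE.
(Center, Far-L): Shop 1 can switch to Far-L (15 → 16). Not NE.
(Right, Far-R): Shop 1 gets 17, best alternative 14; Shop 2 gets 19, best alternative 16. No profitable deviation — NE.
(The remaining 8 profiles each have a profitable deviation by the same check.)

(Far-L, Center) and (Right, Far-R)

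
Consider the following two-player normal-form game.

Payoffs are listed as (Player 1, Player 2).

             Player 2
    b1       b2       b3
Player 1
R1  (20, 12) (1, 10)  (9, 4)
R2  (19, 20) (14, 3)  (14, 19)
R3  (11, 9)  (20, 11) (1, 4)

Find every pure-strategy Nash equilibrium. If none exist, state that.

(R1, b1) and (R3, b2)

Player 1 against b1: payoffs 20, 19, 11 → best response R1.
Player 1 against b2: payoffs 1, 14, 20 → best response R3.
Player 1 against b3: payoffs 9, 14, 1 → best response R2.
Player 2 against R1: payoffs 12, 10, 4 → best response b1.
Player 2 against R2: payoffs 20, 3, 19 → best response b1.
Player 2 against R3: payoffs 9, 11, 4 → best response b2.
Mutual best responses: (R1, b1); (R3, b2).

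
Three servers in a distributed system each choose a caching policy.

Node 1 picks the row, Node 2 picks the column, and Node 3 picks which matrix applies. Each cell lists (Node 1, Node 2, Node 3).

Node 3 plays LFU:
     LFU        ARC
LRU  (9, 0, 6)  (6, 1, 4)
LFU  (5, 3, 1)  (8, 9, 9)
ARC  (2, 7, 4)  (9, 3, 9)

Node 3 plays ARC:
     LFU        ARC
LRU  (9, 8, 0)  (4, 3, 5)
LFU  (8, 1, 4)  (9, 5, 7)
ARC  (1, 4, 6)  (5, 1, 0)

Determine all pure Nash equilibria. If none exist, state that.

none

(LRU, LFU, LFU): Node 2 can switch to ARC (0 → 1). Not NE.
(LRU, LFU, ARC): Node 3 can switch to LFU (0 → 6). Not NE.
(LRU, ARC, LFU): Node 1 can switch to LFU (6 → 8). Not NE.
(LRU, ARC, ARC): Node 1 can switch to LFU (4 → 9). Not NE.
(LFU, LFU, LFU): Node 1 can switch to LRU (5 → 9). Not NE.
(LFU, LFU, ARC): Node 1 can switch to LRU (8 → 9). Not NE.
(LFU, ARC, LFU): Node 1 can switch to ARC (8 → 9). Not NE.
(LFU, ARC, ARC): Node 3 can switch to LFU (7 → 9). Not NE.
(ARC, LFU, LFU): Node 1 can switch to LRU (2 → 9). Not NE.
(ARC, LFU, ARC): Node 1 can switch to LRU (1 → 9). Not NE.
(ARC, ARC, LFU): Node 2 can switch to LFU (3 → 7). Not NE.
(ARC, ARC, ARC): Node 1 can switch to LFU (5 → 9). Not NE.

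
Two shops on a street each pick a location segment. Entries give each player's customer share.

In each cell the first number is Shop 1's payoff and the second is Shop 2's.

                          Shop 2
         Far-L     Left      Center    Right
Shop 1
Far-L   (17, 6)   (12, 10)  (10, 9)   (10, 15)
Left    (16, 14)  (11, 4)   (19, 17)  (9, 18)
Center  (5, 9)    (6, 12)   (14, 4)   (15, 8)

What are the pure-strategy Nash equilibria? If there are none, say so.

none

(Far-L, Far-L): Shop 2 can switch to Left (6 → 10). Not NE.
(Far-L, Left): Shop 2 can switch to Right (10 → 15). Not NE.
(Far-L, Center): Shop 1 can switch to Left (10 → 19). Not NE.
(Far-L, Right): Shop 1 can switch to Center (10 → 15). Not NE.
(Left, Far-L): Shop 1 can switch to Far-L (16 → 17). Not NE.
(Left, Left): Shop 1 can switch to Far-L (11 → 12). Not NE.
(The remaining 6 profiles each have a profitable deviation by the same check.)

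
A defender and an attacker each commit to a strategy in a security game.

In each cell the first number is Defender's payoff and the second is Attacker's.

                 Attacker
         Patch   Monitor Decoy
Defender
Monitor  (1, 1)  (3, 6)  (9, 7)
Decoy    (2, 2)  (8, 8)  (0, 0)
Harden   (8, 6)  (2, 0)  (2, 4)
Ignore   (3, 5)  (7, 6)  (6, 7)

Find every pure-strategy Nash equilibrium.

(Monitor, Decoy); (Decoy, Monitor); (Harden, Patch)

Defender against Patch: payoffs 1, 2, 8, 3 → best response Harden.
Defender against Monitor: payoffs 3, 8, 2, 7 → best response Decoy.
Defender against Decoy: payoffs 9, 0, 2, 6 → best response Monitor.
Attacker against Monitor: payoffs 1, 6, 7 → best response Decoy.
Attacker against Decoy: payoffs 2, 8, 0 → best response Monitor.
Attacker against Harden: payoffs 6, 0, 4 → best response Patch.
Attacker against Ignore: payoffs 5, 6, 7 → best response Decoy.
Mutual best responses: (Monitor, Decoy); (Decoy, Monitor); (Harden, Patch).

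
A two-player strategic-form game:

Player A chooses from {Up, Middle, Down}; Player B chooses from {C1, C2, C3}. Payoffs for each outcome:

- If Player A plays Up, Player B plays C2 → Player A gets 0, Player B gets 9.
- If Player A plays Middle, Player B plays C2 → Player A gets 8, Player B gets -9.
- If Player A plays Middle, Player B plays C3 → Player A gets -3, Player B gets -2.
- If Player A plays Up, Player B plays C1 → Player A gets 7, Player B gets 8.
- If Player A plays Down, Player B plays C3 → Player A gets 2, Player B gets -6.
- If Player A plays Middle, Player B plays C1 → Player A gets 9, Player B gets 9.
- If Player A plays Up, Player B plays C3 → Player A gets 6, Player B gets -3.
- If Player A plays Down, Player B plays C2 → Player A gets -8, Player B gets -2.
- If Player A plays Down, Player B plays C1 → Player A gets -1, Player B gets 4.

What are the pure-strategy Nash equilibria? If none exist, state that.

(Middle, C1)

(Up, C1): Player A can switch to Middle (7 → 9). Not NE.
(Up, C2): Player A can switch to Middle (0 → 8). Not NE.
(Up, C3): Player B can switch to C1 (-3 → 8). Not NE.
(Middle, C1): Player A gets 9, best alternative 7; Player B gets 9, best alternative -2. No profitable deviation — NE.
(Middle, C2): Player B can switch to C1 (-9 → 9). Not NE.
(Middle, C3): Player A can switch to Up (-3 → 6). Not NE.
(Down, C1): Player A can switch to Up (-1 → 7). Not NE.
(Down, C2): Player A can switch to Up (-8 → 0). Not NE.
(Down, C3): Player A can switch to Up (2 → 6). Not NE.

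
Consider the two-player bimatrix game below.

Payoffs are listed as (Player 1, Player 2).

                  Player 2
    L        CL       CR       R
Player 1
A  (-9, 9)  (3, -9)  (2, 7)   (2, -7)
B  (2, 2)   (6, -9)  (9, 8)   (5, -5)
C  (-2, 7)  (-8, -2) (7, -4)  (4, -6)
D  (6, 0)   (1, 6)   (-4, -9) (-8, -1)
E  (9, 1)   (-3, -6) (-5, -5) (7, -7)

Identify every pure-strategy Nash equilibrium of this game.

Player 1 against L: payoffs -9, 2, -2, 6, 9 → best response E.
Player 1 against CL: payoffs 3, 6, -8, 1, -3 → best response B.
Player 1 against CR: payoffs 2, 9, 7, -4, -5 → best response B.
Player 1 against R: payoffs 2, 5, 4, -8, 7 → best response E.
Player 2 against A: payoffs 9, -9, 7, -7 → best response L.
Player 2 against B: payoffs 2, -9, 8, -5 → best response CR.
Player 2 against C: payoffs 7, -2, -4, -6 → best response L.
Player 2 against D: payoffs 0, 6, -9, -1 → best response CL.
Player 2 against E: payoffs 1, -6, -5, -7 → best response L.
Mutual best responses: (B, CR); (E, L).

Pure-strategy Nash equilibria: (B, CR) and (E, L)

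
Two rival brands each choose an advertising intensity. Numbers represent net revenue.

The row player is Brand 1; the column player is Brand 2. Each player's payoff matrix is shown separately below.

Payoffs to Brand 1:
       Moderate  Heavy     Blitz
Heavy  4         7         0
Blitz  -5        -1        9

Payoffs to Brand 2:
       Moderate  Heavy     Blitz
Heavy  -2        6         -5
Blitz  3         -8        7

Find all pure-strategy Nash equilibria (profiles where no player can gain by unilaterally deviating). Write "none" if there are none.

The pure Nash equilibria are (Heavy, Heavy), (Blitz, Blitz).

For each strategy profile, look for a profitable unilateral deviation.
(Heavy, Moderate): Brand 2 can switch to Heavy (-2 → 6). Not NE.
(Heavy, Heavy): Brand 1 gets 7, best alternative -1; Brand 2 gets 6, best alternative -2. No profitable deviation — NE.
(Heavy, Blitz): Brand 1 can switch to Blitz (0 → 9). Not NE.
(Blitz, Moderate): Brand 1 can switch to Heavy (-5 → 4). Not NE.
(Blitz, Heavy): Brand 1 can switch to Heavy (-1 → 7). Not NE.
(Blitz, Blitz): Brand 1 gets 9, best alternative 0; Brand 2 gets 7, best alternative 3. No profitable deviation — NE.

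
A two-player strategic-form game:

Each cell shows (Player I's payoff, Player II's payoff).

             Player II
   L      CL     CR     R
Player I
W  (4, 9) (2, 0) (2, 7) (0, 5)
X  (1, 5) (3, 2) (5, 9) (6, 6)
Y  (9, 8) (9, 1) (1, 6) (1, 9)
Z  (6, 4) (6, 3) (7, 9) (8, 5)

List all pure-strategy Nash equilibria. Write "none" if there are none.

Check each profile: it is a Nash equilibrium iff no player can strictly gain by switching unilaterally.
(W, L): Player I can switch to Y (4 → 9). Not NE.
(W, CL): Player I can switch to X (2 → 3). Not NE.
(W, CR): Player I can switch to X (2 → 5). Not NE.
(W, R): Player I can switch to X (0 → 6). Not NE.
(X, L): Player I can switch to W (1 → 4). Not NE.
(X, CL): Player I can switch to Y (3 → 9). Not NE.
(X, CR): Player I can switch to Z (5 → 7). Not NE.
(X, R): Player I can switch to Z (6 → 8). Not NE.
(Y, L): Player II can switch to R (8 → 9). Not NE.
(Y, CL): Player II can switch to L (1 → 8). Not NE.
(Y, CR): Player I can switch to W (1 → 2). Not NE.
(Y, R): Player I can switch to X (1 → 6). Not NE.
(Z, CR): Player I gets 7, best alternative 5; Player II gets 9, best alternative 5. No profitable deviation — NE.
(The remaining 3 profiles each have a profitable deviation by the same check.)

The unique pure-strategy Nash equilibrium is (Z, CR).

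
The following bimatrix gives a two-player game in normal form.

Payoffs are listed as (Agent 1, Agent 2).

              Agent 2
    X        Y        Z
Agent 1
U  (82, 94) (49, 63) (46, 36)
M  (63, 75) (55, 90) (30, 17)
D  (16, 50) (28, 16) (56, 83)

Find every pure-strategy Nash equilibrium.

(U, X), (M, Y), (D, Z)

Check each profile: it is a Nash equilibrium iff no player can strictly gain by switching unilaterally.
(U, X): Agent 1 gets 82, best alternative 63; Agent 2 gets 94, best alternative 63. No profitable deviation — NE.
(U, Y): Agent 1 can switch to M (49 → 55). Not NE.
(U, Z): Agent 1 can switch to D (46 → 56). Not NE.
(M, X): Agent 1 can switch to U (63 → 82). Not NE.
(M, Y): Agent 1 gets 55, best alternative 49; Agent 2 gets 90, best alternative 75. No profitable deviation — NE.
(M, Z): Agent 1 can switch to U (30 → 46). Not NE.
(D, X): Agent 1 can switch to U (16 → 82). Not NE.
(D, Y): Agent 1 can switch to U (28 → 49). Not NE.
(D, Z): Agent 1 gets 56, best alternative 46; Agent 2 gets 83, best alternative 50. No profitable deviation — NE.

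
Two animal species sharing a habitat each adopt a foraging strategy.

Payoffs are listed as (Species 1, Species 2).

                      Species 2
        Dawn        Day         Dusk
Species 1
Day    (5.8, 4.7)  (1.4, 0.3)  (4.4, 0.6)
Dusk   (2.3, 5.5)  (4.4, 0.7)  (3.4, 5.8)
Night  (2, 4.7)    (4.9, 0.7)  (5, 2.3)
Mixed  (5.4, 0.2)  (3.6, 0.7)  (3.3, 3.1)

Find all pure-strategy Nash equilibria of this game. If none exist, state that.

Check each profile: it is a Nash equilibrium iff no player can strictly gain by switching unilaterally.
(Day, Dawn): Species 1 gets 5.8, best alternative 5.4; Species 2 gets 4.7, best alternative 0.6. No profitable deviation — NE.
(Day, Day): Species 1 can switch to Dusk (1.4 → 4.4). Not NE.
(Day, Dusk): Species 1 can switch to Night (4.4 → 5). Not NE.
(Dusk, Dawn): Species 1 can switch to Day (2.3 → 5.8). Not NE.
(Dusk, Day): Species 1 can switch to Night (4.4 → 4.9). Not NE.
(Dusk, Dusk): Species 1 can switch to Day (3.4 → 4.4). Not NE.
(Night, Dawn): Species 1 can switch to Day (2 → 5.8). Not NE.
(The remaining 5 profiles each have a profitable deviation by the same check.)

Pure NE: (Day, Dawn)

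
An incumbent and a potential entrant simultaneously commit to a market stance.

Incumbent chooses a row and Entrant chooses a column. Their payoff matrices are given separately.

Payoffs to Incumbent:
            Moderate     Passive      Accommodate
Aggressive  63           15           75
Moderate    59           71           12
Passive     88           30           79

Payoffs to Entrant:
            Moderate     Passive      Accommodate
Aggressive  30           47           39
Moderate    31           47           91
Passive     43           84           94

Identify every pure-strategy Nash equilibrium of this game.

(Passive, Accommodate)

Incumbent against Moderate: payoffs 63, 59, 88 → best response Passive.
Incumbent against Passive: payoffs 15, 71, 30 → best response Moderate.
Incumbent against Accommodate: payoffs 75, 12, 79 → best response Passive.
Entrant against Aggressive: payoffs 30, 47, 39 → best response Passive.
Entrant against Moderate: payoffs 31, 47, 91 → best response Accommodate.
Entrant against Passive: payoffs 43, 84, 94 → best response Accommodate.
Mutual best responses: (Passive, Accommodate).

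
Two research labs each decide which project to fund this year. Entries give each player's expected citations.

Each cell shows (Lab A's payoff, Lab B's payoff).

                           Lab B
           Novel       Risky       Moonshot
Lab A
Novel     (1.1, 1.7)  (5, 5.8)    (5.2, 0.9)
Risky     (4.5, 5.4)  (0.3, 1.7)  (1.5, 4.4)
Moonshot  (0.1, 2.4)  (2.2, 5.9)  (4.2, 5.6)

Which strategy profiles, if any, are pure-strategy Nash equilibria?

Pure-strategy Nash equilibria: (Novel, Risky); (Risky, Novel)

Lab A against Novel: payoffs 1.1, 4.5, 0.1 → best response Risky.
Lab A against Risky: payoffs 5, 0.3, 2.2 → best response Novel.
Lab A against Moonshot: payoffs 5.2, 1.5, 4.2 → best response Novel.
Lab B against Novel: payoffs 1.7, 5.8, 0.9 → best response Risky.
Lab B against Risky: payoffs 5.4, 1.7, 4.4 → best response Novel.
Lab B against Moonshot: payoffs 2.4, 5.9, 5.6 → best response Risky.
Mutual best responses: (Novel, Risky); (Risky, Novel).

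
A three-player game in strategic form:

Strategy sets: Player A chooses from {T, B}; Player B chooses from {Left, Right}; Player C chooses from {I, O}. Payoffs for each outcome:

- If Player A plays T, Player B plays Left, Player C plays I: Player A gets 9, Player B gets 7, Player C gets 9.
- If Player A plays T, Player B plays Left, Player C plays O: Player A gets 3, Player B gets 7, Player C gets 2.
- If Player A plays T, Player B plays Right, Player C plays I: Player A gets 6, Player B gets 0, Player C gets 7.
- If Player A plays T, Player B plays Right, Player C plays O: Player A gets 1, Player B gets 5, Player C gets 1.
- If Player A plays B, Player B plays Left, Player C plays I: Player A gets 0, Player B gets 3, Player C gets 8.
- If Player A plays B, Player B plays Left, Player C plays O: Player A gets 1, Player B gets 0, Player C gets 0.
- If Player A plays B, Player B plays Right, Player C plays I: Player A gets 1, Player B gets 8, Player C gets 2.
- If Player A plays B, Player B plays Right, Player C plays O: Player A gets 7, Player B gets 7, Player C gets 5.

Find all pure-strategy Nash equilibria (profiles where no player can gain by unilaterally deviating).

For each player, find the best response to each opponent profile; mutual best responses are the pure NE.
Player A against (Left, I): payoffs 9, 0 → best response T.
Player A against (Left, O): payoffs 3, 1 → best response T.
Player A against (Right, I): payoffs 6, 1 → best response T.
Player A against (Right, O): payoffs 1, 7 → best response B.
Player B against (T, I): payoffs 7, 0 → best response Left.
Player B against (T, O): payoffs 7, 5 → best response Left.
Player B against (B, I): payoffs 3, 8 → best response Right.
Player B against (B, O): payoffs 0, 7 → best response Right.
Player C against (T, Left): payoffs 9, 2 → best response I.
Player C against (T, Right): payoffs 7, 1 → best response I.
Player C against (B, Left): payoffs 8, 0 → best response I.
Player C against (B, Right): payoffs 2, 5 → best response O.
Mutual best responses: (T, Left, I); (B, Right, O).

Pure-strategy Nash equilibria: (T, Left, I) and (B, Right, O)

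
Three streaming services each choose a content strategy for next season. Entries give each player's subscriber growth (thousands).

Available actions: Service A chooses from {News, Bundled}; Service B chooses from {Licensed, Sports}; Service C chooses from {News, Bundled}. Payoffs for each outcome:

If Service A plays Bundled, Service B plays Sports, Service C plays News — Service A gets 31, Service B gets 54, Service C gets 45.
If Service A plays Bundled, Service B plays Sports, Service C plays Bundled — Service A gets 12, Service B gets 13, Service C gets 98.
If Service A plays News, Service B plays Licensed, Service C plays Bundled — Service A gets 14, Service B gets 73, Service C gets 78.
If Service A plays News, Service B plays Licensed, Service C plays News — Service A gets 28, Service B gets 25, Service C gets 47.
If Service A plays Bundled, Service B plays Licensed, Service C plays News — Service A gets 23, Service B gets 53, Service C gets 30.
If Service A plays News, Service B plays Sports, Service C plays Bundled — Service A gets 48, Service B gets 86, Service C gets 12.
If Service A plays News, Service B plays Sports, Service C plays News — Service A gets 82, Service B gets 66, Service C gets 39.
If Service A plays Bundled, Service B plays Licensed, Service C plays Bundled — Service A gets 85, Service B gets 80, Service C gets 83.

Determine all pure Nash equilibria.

(News, Licensed, News): Service B can switch to Sports (25 → 66). Not NE.
(News, Licensed, Bundled): Service A can switch to Bundled (14 → 85). Not NE.
(News, Sports, News): Service A gets 82, best alternative 31; Service B gets 66, best alternative 25; Service C gets 39, best alternative 12. No profitable deviation — NE.
(News, Sports, Bundled): Service C can switch to News (12 → 39). Not NE.
(Bundled, Licensed, News): Service A can switch to News (23 → 28). Not NE.
(Bundled, Licensed, Bundled): Service A gets 85, best alternative 14; Service B gets 80, best alternative 13; Service C gets 83, best alternative 30. No profitable deviation — NE.
(Bundled, Sports, News): Service A can switch to News (31 → 82). Not NE.
(Bundled, Sports, Bundled): Service A can switch to News (12 → 48). Not NE.

(News, Sports, News) and (Bundled, Licensed, Bundled)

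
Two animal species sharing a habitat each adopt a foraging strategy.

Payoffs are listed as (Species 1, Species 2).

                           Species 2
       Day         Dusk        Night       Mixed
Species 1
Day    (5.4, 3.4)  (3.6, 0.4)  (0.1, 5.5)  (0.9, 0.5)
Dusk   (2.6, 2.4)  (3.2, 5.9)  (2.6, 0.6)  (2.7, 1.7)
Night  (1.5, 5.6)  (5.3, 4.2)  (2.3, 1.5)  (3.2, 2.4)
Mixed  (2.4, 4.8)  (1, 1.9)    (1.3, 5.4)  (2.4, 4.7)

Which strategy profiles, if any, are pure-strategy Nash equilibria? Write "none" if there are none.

For each strategy profile, look for a profitable unilateral deviation.
(Day, Day): Species 2 can switch to Night (3.4 → 5.5). Not NE.
(Day, Dusk): Species 1 can switch to Night (3.6 → 5.3). Not NE.
(Day, Night): Species 1 can switch to Dusk (0.1 → 2.6). Not NE.
(Day, Mixed): Species 1 can switch to Dusk (0.9 → 2.7). Not NE.
(Dusk, Day): Species 1 can switch to Day (2.6 → 5.4). Not NE.
(Dusk, Dusk): Species 1 can switch to Day (3.2 → 3.6). Not NE.
(Dusk, Night): Species 2 can switch to Day (0.6 → 2.4). Not NE.
(Dusk, Mixed): Species 1 can switch to Night (2.7 → 3.2). Not NE.
(Night, Day): Species 1 can switch to Day (1.5 → 5.4). Not NE.
(Night, Dusk): Species 2 can switch to Day (4.2 → 5.6). Not NE.
(The remaining 6 profiles each have a profitable deviation by the same check.)

none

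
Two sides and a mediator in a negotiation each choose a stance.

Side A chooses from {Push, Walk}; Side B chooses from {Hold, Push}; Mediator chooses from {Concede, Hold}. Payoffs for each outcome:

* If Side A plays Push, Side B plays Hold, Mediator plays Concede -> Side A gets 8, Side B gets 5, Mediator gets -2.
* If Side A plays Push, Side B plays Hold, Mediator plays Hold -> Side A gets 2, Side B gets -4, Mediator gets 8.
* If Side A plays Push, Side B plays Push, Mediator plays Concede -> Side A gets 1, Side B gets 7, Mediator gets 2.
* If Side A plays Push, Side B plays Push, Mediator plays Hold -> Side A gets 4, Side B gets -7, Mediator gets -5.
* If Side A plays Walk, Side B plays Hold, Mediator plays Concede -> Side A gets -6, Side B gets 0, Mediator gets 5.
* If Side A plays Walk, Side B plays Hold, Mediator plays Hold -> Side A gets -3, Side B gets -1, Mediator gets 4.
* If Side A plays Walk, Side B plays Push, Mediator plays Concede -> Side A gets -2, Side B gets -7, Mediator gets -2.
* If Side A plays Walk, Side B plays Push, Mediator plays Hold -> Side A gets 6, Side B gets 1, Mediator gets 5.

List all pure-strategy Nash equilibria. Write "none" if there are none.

(Push, Hold, Hold) and (Push, Push, Concede) and (Walk, Push, Hold)

(Push, Hold, Concede): Side B can switch to Push (5 → 7). Not NE.
(Push, Hold, Hold): Side A gets 2, best alternative -3; Side B gets -4, best alternative -7; Mediator gets 8, best alternative -2. No profitable deviation — NE.
(Push, Push, Concede): Side A gets 1, best alternative -2; Side B gets 7, best alternative 5; Mediator gets 2, best alternative -5. No profitable deviation — NE.
(Push, Push, Hold): Side A can switch to Walk (4 → 6). Not NE.
(Walk, Hold, Concede): Side A can switch to Push (-6 → 8). Not NE.
(Walk, Hold, Hold): Side A can switch to Push (-3 → 2). Not NE.
(Walk, Push, Concede): Side A can switch to Push (-2 → 1). Not NE.
(Walk, Push, Hold): Side A gets 6, best alternative 4; Side B gets 1, best alternative -1; Mediator gets 5, best alternative -2. No profitable deviation — NE.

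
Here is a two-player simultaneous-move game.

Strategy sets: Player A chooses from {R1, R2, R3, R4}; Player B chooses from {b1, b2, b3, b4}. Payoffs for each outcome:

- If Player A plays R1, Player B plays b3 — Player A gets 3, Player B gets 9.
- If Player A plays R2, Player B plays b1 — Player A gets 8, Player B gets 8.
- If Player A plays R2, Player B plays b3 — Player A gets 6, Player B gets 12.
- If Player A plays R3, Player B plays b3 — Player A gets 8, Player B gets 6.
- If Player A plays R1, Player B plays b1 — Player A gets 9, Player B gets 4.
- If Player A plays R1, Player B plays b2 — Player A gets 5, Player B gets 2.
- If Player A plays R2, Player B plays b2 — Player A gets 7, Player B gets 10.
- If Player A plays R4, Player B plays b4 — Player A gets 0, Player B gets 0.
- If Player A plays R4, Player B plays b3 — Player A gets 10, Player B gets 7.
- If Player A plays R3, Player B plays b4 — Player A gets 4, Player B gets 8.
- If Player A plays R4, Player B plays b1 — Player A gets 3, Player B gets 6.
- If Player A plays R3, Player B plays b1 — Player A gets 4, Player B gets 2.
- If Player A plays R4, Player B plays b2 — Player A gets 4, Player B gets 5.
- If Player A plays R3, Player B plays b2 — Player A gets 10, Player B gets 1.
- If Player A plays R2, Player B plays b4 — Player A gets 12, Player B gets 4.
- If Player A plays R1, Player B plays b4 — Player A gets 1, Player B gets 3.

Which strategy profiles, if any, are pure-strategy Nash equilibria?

For each player, find the best response to each opponent profile; mutual best responses are the pure NE.
Player A against b1: payoffs 9, 8, 4, 3 → best response R1.
Player A against b2: payoffs 5, 7, 10, 4 → best response R3.
Player A against b3: payoffs 3, 6, 8, 10 → best response R4.
Player A against b4: payoffs 1, 12, 4, 0 → best response R2.
Player B against R1: payoffs 4, 2, 9, 3 → best response b3.
Player B against R2: payoffs 8, 10, 12, 4 → best response b3.
Player B against R3: payoffs 2, 1, 6, 8 → best response b4.
Player B against R4: payoffs 6, 5, 7, 0 → best response b3.
Mutual best responses: (R4, b3).

The unique pure-strategy Nash equilibrium is (R4, b3).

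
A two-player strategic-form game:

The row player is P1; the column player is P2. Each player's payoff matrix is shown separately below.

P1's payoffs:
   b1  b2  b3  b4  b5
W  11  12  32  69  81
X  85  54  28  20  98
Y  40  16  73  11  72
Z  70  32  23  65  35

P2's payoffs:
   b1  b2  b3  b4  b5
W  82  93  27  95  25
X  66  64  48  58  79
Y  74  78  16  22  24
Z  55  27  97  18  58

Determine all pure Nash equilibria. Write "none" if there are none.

The pure Nash equilibria are (W, b4) and (X, b5).

P1 against b1: payoffs 11, 85, 40, 70 → best response X.
P1 against b2: payoffs 12, 54, 16, 32 → best response X.
P1 against b3: payoffs 32, 28, 73, 23 → best response Y.
P1 against b4: payoffs 69, 20, 11, 65 → best response W.
P1 against b5: payoffs 81, 98, 72, 35 → best response X.
P2 against W: payoffs 82, 93, 27, 95, 25 → best response b4.
P2 against X: payoffs 66, 64, 48, 58, 79 → best response b5.
P2 against Y: payoffs 74, 78, 16, 22, 24 → best response b2.
P2 against Z: payoffs 55, 27, 97, 18, 58 → best response b3.
Mutual best responses: (W, b4); (X, b5).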